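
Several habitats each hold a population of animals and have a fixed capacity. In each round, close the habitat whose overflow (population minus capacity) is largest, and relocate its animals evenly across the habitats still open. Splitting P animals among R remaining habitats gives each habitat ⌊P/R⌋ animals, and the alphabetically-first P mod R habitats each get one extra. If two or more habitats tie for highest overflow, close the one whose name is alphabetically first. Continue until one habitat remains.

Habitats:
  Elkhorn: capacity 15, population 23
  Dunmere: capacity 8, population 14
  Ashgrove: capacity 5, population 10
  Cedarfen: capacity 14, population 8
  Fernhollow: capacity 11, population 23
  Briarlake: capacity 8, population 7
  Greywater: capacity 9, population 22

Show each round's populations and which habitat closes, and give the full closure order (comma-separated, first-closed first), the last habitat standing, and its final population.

Closure order: Greywater, Fernhollow, Elkhorn, Ashgrove, Dunmere, Briarlake
Last habitat: Cedarfen with 107 animals

Round 1: Ashgrove=10 Briarlake=7 Cedarfen=8 Dunmere=14 Elkhorn=23 Fernhollow=23 Greywater=22 → close Greywater (overflow 13)
  22÷6 = 3 each, +1 to first 4
Round 2: Ashgrove=14 Briarlake=11 Cedarfen=12 Dunmere=18 Elkhorn=26 Fernhollow=26 → close Fernhollow (overflow 15)
  26÷5 = 5 each, +1 to first 1
Round 3: Ashgrove=20 Briarlake=16 Cedarfen=17 Dunmere=23 Elkhorn=31 → close Elkhorn (overflow 16)
  31÷4 = 7 each, +1 to first 3
Round 4: Ashgrove=28 Briarlake=24 Cedarfen=25 Dunmere=30 → close Ashgrove (overflow 23)
  28÷3 = 9 each, +1 to first 1
Round 5: Briarlake=34 Cedarfen=34 Dunmere=39 → close Dunmere (overflow 31)
  39÷2 = 19 each, +1 to first 1
Round 6: Briarlake=54 Cedarfen=53 → close Briarlake (overflow 46)
  54÷1 = 54 each, +1 to first 0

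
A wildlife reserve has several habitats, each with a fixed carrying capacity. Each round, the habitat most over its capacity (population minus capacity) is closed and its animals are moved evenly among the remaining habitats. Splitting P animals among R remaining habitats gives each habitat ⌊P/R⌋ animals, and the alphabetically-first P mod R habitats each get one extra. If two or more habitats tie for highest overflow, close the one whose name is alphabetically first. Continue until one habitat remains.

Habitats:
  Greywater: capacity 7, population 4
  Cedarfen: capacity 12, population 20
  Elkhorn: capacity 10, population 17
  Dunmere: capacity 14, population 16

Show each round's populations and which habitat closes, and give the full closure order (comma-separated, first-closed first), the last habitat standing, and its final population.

Closure order: Cedarfen, Elkhorn, Dunmere
Last habitat: Greywater with 57 animals

Round 1: Cedarfen=20 Dunmere=16 Elkhorn=17 Greywater=4 → close Cedarfen (overflow 8)
  20÷3 = 6 each, +1 to first 2
Round 2: Dunmere=23 Elkhorn=24 Greywater=10 → close Elkhorn (overflow 14)
  24÷2 = 12 each, +1 to first 0
Round 3: Dunmere=35 Greywater=22 → close Dunmere (overflow 21)
  35÷1 = 35 each, +1 to first 0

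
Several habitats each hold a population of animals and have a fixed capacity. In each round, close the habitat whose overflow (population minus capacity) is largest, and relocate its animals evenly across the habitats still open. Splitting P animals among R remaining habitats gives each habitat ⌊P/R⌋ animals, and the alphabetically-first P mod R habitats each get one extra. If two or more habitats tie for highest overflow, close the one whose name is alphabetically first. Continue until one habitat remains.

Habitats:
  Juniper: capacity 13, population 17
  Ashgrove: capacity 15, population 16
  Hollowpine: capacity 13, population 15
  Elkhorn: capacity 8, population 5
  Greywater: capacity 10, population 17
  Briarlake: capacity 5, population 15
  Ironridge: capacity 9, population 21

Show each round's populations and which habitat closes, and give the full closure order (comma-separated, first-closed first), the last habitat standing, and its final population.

Closure order: Ironridge, Briarlake, Greywater, Juniper, Ashgrove, Hollowpine
Last habitat: Elkhorn with 106 animals

Round 1: Ashgrove=16 Briarlake=15 Elkhorn=5 Greywater=17 Hollowpine=15 Ironridge=21 Juniper=17 → close Ironridge (overflow 12)
  21÷6 = 3 each, +1 to first 3
Round 2: Ashgrove=20 Briarlake=19 Elkhorn=9 Greywater=20 Hollowpine=18 Juniper=20 → close Briarlake (overflow 14)
  19÷5 = 3 each, +1 to first 4
Round 3: Ashgrove=24 Elkhorn=13 Greywater=24 Hollowpine=22 Juniper=23 → close Greywater (overflow 14)
  24÷4 = 6 each, +1 to first 0
Round 4: Ashgrove=30 Elkhorn=19 Hollowpine=28 Juniper=29 → close Juniper (overflow 16)
  29÷3 = 9 each, +1 to first 2
Round 5: Ashgrove=40 Elkhorn=29 Hollowpine=37 → close Ashgrove (overflow 25)
  40÷2 = 20 each, +1 to first 0
Round 6: Elkhorn=49 Hollowpine=57 → close Hollowpine (overflow 44)
  57÷1 = 57 each, +1 to first 0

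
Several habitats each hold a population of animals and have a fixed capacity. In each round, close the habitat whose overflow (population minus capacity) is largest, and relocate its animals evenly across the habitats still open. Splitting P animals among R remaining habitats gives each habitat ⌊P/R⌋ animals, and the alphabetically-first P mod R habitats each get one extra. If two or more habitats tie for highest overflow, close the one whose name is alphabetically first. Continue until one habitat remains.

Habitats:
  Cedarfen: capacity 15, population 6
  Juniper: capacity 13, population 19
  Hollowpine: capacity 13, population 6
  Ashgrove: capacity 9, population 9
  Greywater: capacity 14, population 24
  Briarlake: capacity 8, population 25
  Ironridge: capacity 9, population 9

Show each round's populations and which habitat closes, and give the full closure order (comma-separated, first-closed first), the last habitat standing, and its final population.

Closure order: Briarlake, Greywater, Juniper, Ashgrove, Ironridge, Hollowpine
Last habitat: Cedarfen with 98 animals

Round 1: Ashgrove=9 Briarlake=25 Cedarfen=6 Greywater=24 Hollowpine=6 Ironridge=9 Juniper=19 → close Briarlake (overflow 17)
  25÷6 = 4 each, +1 to first 1
Round 2: Ashgrove=14 Cedarfen=10 Greywater=28 Hollowpine=10 Ironridge=13 Juniper=23 → close Greywater (overflow 14)
  28÷5 = 5 each, +1 to first 3
Round 3: Ashgrove=20 Cedarfen=16 Hollowpine=16 Ironridge=18 Juniper=28 → close Juniper (overflow 15)
  28÷4 = 7 each, +1 to first 0
Round 4: Ashgrove=27 Cedarfen=23 Hollowpine=23 Ironridge=25 → close Ashgrove (overflow 18)
  27÷3 = 9 each, +1 to first 0
Round 5: Cedarfen=32 Hollowpine=32 Ironridge=34 → close Ironridge (overflow 25)
  34÷2 = 17 each, +1 to first 0
Round 6: Cedarfen=49 Hollowpine=49 → close Hollowpine (overflow 36)
  49÷1 = 49 each, +1 to first 0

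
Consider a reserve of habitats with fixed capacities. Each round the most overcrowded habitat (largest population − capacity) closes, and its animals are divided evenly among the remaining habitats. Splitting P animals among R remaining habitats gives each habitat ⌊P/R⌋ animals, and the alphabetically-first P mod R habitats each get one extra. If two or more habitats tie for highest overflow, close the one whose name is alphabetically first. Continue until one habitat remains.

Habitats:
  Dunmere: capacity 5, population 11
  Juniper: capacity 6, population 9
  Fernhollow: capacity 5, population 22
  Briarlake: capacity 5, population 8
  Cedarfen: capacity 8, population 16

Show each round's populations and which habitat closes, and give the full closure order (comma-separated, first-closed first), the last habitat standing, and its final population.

Round 1: Briarlake=8 Cedarfen=16 Dunmere=11 Fernhollow=22 Juniper=9 → close Fernhollow (overflow 17)
  22÷4 = 5 each, +1 to first 2
Round 2: Briarlake=14 Cedarfen=22 Dunmere=16 Juniper=14 → close Cedarfen (overflow 14)
  22÷3 = 7 each, +1 to first 1
Round 3: Briarlake=22 Dunmere=23 Juniper=21 → close Dunmere (overflow 18)
  23÷2 = 11 each, +1 to first 1
Round 4: Briarlake=34 Juniper=32 → close Briarlake (overflow 29)
  34÷1 = 34 each, +1 to first 0

Closure order: Fernhollow, Cedarfen, Dunmere, Briarlake
Last habitat: Juniper with 66 animals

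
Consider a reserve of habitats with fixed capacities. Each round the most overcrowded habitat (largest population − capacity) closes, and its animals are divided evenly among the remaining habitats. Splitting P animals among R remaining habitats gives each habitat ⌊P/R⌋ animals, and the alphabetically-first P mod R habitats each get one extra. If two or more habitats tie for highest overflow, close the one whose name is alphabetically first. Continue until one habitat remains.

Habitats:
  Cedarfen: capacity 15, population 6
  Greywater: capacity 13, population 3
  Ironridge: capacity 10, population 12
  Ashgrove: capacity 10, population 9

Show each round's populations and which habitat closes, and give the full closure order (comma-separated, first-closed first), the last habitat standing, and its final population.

Round 1: Ashgrove=9 Cedarfen=6 Greywater=3 Ironridge=12 → close Ironridge (overflow 2)
  12÷3 = 4 each, +1 to first 0
Round 2: Ashgrove=13 Cedarfen=10 Greywater=7 → close Ashgrove (overflow 3)
  13÷2 = 6 each, +1 to first 1
Round 3: Cedarfen=17 Greywater=13 → close Cedarfen (overflow 2)
  17÷1 = 17 each, +1 to first 0

Closure order: Ironridge, Ashgrove, Cedarfen
Last habitat: Greywater with 30 animals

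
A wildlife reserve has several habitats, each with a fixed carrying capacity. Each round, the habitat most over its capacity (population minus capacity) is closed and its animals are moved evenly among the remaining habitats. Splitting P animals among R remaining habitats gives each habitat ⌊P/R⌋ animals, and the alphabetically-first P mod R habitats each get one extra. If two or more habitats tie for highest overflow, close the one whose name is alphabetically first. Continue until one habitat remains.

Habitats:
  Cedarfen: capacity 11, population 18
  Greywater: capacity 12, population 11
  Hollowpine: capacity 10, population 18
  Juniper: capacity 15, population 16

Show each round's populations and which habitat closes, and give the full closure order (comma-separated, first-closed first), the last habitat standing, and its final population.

Closure order: Hollowpine, Cedarfen, Juniper
Last habitat: Greywater with 63 animals

Round 1: Cedarfen=18 Greywater=11 Hollowpine=18 Juniper=16 → close Hollowpine (overflow 8)
  18÷3 = 6 each, +1 to first 0
Round 2: Cedarfen=24 Greywater=17 Juniper=22 → close Cedarfen (overflow 13)
  24÷2 = 12 each, +1 to first 0
Round 3: Greywater=29 Juniper=34 → close Juniper (overflow 19)
  34÷1 = 34 each, +1 to first 0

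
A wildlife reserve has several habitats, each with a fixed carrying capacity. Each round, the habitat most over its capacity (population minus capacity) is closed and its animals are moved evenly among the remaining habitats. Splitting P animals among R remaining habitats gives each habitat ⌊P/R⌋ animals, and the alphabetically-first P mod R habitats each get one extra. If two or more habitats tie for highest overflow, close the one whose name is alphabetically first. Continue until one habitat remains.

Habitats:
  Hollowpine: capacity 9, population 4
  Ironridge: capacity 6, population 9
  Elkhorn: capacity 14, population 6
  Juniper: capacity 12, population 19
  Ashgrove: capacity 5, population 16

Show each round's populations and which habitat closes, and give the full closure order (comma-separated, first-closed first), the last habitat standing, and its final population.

Round 1: Ashgrove=16 Elkhorn=6 Hollowpine=4 Ironridge=9 Juniper=19 → close Ashgrove (overflow 11)
  16÷4 = 4 each, +1 to first 0
Round 2: Elkhorn=10 Hollowpine=8 Ironridge=13 Juniper=23 → close Juniper (overflow 11)
  23÷3 = 7 each, +1 to first 2
Round 3: Elkhorn=18 Hollowpine=16 Ironridge=20 → close Ironridge (overflow 14)
  20÷2 = 10 each, +1 to first 0
Round 4: Elkhorn=28 Hollowpine=26 → close Hollowpine (overflow 17)
  26÷1 = 26 each, +1 to first 0

Closure order: Ashgrove, Juniper, Ironridge, Hollowpine
Last habitat: Elkhorn with 54 animals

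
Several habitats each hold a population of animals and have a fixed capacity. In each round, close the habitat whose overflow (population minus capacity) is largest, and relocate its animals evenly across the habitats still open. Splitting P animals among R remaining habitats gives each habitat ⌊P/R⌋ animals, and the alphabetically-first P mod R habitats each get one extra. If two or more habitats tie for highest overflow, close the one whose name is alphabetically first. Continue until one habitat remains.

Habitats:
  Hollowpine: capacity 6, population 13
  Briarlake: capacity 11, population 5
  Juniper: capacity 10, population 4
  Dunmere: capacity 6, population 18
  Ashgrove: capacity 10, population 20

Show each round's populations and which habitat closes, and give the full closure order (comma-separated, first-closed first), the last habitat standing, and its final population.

Closure order: Dunmere, Ashgrove, Hollowpine, Briarlake
Last habitat: Juniper with 60 animals

Round 1: Ashgrove=20 Briarlake=5 Dunmere=18 Hollowpine=13 Juniper=4 → close Dunmere (overflow 12)
  18÷4 = 4 each, +1 to first 2
Round 2: Ashgrove=25 Briarlake=10 Hollowpine=17 Juniper=8 → close Ashgrove (overflow 15)
  25÷3 = 8 each, +1 to first 1
Round 3: Briarlake=19 Hollowpine=25 Juniper=16 → close Hollowpine (overflow 19)
  25÷2 = 12 each, +1 to first 1
Round 4: Briarlake=32 Juniper=28 → close Briarlake (overflow 21)
  32÷1 = 32 each, +1 to first 0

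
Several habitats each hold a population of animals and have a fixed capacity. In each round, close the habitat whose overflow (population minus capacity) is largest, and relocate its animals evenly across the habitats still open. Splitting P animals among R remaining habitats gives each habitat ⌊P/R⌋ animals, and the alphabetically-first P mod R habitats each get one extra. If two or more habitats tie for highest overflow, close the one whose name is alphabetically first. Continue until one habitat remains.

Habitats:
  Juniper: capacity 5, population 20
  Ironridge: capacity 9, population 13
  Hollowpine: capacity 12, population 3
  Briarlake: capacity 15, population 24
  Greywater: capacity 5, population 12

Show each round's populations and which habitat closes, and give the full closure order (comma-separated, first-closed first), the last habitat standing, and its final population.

Round 1: Briarlake=24 Greywater=12 Hollowpine=3 Ironridge=13 Juniper=20 → close Juniper (overflow 15)
  20÷4 = 5 each, +1 to first 0
Round 2: Briarlake=29 Greywater=17 Hollowpine=8 Ironridge=18 → close Briarlake (overflow 14)
  29÷3 = 9 each, +1 to first 2
Round 3: Greywater=27 Hollowpine=18 Ironridge=27 → close Greywater (overflow 22)
  27÷2 = 13 each, +1 to first 1
Round 4: Hollowpine=32 Ironridge=40 → close Ironridge (overflow 31)
  40÷1 = 40 each, +1 to first 0

Closure order: Juniper, Briarlake, Greywater, Ironridge
Last habitat: Hollowpine with 72 animals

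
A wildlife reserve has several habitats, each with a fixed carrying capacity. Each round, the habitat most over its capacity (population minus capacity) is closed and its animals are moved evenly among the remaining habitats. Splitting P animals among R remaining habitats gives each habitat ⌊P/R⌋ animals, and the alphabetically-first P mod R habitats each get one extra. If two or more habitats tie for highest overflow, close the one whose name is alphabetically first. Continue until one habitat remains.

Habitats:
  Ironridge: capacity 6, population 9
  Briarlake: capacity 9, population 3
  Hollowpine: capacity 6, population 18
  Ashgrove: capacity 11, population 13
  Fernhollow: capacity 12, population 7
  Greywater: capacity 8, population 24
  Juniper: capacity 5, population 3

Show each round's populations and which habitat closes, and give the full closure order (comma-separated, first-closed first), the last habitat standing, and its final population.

Round 1: Ashgrove=13 Briarlake=3 Fernhollow=7 Greywater=24 Hollowpine=18 Ironridge=9 Juniper=3 → close Greywater (overflow 16)
  24÷6 = 4 each, +1 to first 0
Round 2: Ashgrove=17 Briarlake=7 Fernhollow=11 Hollowpine=22 Ironridge=13 Juniper=7 → close Hollowpine (overflow 16)
  22÷5 = 4 each, +1 to first 2
Round 3: Ashgrove=22 Briarlake=12 Fernhollow=15 Ironridge=17 Juniper=11 → close Ashgrove (overflow 11)
  22÷4 = 5 each, +1 to first 2
Round 4: Briarlake=18 Fernhollow=21 Ironridge=22 Juniper=16 → close Ironridge (overflow 16)
  22÷3 = 7 each, +1 to first 1
Round 5: Briarlake=26 Fernhollow=28 Juniper=23 → close Juniper (overflow 18)
  23÷2 = 11 each, +1 to first 1
Round 6: Briarlake=38 Fernhollow=39 → close Briarlake (overflow 29)
  38÷1 = 38 each, +1 to first 0

Closure order: Greywater, Hollowpine, Ashgrove, Ironridge, Juniper, Briarlake
Last habitat: Fernhollow with 77 animals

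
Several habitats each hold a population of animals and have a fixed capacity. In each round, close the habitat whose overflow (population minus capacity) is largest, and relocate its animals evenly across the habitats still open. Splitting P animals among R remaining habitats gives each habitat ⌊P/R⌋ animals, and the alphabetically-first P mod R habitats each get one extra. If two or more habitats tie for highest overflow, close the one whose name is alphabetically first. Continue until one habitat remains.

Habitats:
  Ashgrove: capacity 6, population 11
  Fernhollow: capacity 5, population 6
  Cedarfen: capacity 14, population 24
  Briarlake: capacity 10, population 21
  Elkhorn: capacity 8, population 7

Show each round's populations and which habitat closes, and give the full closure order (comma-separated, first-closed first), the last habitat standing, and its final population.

Round 1: Ashgrove=11 Briarlake=21 Cedarfen=24 Elkhorn=7 Fernhollow=6 → close Briarlake (overflow 11)
  21÷4 = 5 each, +1 to first 1
Round 2: Ashgrove=17 Cedarfen=29 Elkhorn=12 Fernhollow=11 → close Cedarfen (overflow 15)
  29÷3 = 9 each, +1 to first 2
Round 3: Ashgrove=27 Elkhorn=22 Fernhollow=20 → close Ashgrove (overflow 21)
  27÷2 = 13 each, +1 to first 1
Round 4: Elkhorn=36 Fernhollow=33 → close Elkhorn (overflow 28)
  36÷1 = 36 each, +1 to first 0

Closure order: Briarlake, Cedarfen, Ashgrove, Elkhorn
Last habitat: Fernhollow with 69 animals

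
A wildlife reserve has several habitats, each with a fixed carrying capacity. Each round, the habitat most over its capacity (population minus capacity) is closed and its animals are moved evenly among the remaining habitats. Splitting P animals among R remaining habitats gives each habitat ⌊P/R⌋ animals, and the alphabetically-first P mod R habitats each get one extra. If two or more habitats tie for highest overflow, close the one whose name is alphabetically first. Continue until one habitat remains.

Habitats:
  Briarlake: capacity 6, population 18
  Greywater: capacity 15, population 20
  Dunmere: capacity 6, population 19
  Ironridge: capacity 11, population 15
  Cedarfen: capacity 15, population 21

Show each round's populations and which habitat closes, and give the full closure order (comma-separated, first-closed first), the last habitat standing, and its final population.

Round 1: Briarlake=18 Cedarfen=21 Dunmere=19 Greywater=20 Ironridge=15 → close Dunmere (overflow 13)
  19÷4 = 4 each, +1 to first 3
Round 2: Briarlake=23 Cedarfen=26 Greywater=25 Ironridge=19 → close Briarlake (overflow 17)
  23÷3 = 7 each, +1 to first 2
Round 3: Cedarfen=34 Greywater=33 Ironridge=26 → close Cedarfen (overflow 19)
  34÷2 = 17 each, +1 to first 0
Round 4: Greywater=50 Ironridge=43 → close Greywater (overflow 35)
  50÷1 = 50 each, +1 to first 0

Closure order: Dunmere, Briarlake, Cedarfen, Greywater
Last habitat: Ironridge with 93 animals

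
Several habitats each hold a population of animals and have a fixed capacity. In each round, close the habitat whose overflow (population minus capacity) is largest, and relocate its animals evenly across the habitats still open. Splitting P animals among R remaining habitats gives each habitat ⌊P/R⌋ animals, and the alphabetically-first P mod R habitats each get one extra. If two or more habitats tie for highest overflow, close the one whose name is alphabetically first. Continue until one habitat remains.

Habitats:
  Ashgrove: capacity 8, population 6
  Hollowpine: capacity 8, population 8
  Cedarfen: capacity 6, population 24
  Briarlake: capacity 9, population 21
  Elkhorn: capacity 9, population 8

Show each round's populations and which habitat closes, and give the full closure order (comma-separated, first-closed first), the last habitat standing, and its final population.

Round 1: Ashgrove=6 Briarlake=21 Cedarfen=24 Elkhorn=8 Hollowpine=8 → close Cedarfen (overflow 18)
  24÷4 = 6 each, +1 to first 0
Round 2: Ashgrove=12 Briarlake=27 Elkhorn=14 Hollowpine=14 → close Briarlake (overflow 18)
  27÷3 = 9 each, +1 to first 0
Round 3: Ashgrove=21 Elkhorn=23 Hollowpine=23 → close Hollowpine (overflow 15)
  23÷2 = 11 each, +1 to first 1
Round 4: Ashgrove=33 Elkhorn=34 → close Ashgrove (overflow 25)
  33÷1 = 33 each, +1 to first 0

Closure order: Cedarfen, Briarlake, Hollowpine, Ashgrove
Last habitat: Elkhorn with 67 animals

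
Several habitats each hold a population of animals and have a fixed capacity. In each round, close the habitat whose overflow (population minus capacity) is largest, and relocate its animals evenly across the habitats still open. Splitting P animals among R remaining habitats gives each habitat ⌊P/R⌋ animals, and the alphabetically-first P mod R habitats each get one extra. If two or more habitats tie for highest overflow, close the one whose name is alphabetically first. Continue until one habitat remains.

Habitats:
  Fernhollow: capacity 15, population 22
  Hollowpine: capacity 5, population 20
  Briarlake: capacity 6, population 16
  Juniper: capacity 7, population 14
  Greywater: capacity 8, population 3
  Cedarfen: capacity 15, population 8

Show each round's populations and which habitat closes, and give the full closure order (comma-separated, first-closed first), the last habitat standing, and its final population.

Closure order: Hollowpine, Briarlake, Fernhollow, Juniper, Cedarfen
Last habitat: Greywater with 83 animals

Round 1: Briarlake=16 Cedarfen=8 Fernhollow=22 Greywater=3 Hollowpine=20 Juniper=14 → close Hollowpine (overflow 15)
  20÷5 = 4 each, +1 to first 0
Round 2: Briarlake=20 Cedarfen=12 Fernhollow=26 Greywater=7 Juniper=18 → close Briarlake (overflow 14)
  20÷4 = 5 each, +1 to first 0
Round 3: Cedarfen=17 Fernhollow=31 Greywater=12 Juniper=23 → close Fernhollow (overflow 16)
  31÷3 = 10 each, +1 to first 1
Round 4: Cedarfen=28 Greywater=22 Juniper=33 → close Juniper (overflow 26)
  33÷2 = 16 each, +1 to first 1
Round 5: Cedarfen=45 Greywater=38 → close Cedarfen (overflow 30)
  45÷1 = 45 each, +1 to first 0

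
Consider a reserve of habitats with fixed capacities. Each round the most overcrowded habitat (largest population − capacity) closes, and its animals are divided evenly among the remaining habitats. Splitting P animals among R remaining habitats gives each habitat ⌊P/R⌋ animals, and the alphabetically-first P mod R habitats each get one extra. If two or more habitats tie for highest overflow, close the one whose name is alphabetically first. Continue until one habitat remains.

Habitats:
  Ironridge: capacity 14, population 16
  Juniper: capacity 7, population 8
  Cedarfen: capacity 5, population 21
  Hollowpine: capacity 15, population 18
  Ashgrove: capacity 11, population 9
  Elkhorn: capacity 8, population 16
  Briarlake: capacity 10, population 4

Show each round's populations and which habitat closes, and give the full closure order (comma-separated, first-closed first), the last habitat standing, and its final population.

Round 1: Ashgrove=9 Briarlake=4 Cedarfen=21 Elkhorn=16 Hollowpine=18 Ironridge=16 Juniper=8 → close Cedarfen (overflow 16)
  21÷6 = 3 each, +1 to first 3
Round 2: Ashgrove=13 Briarlake=8 Elkhorn=20 Hollowpine=21 Ironridge=19 Juniper=11 → close Elkhorn (overflow 12)
  20÷5 = 4 each, +1 to first 0
Round 3: Ashgrove=17 Briarlake=12 Hollowpine=25 Ironridge=23 Juniper=15 → close Hollowpine (overflow 10)
  25÷4 = 6 each, +1 to first 1
Round 4: Ashgrove=24 Briarlake=18 Ironridge=29 Juniper=21 → close Ironridge (overflow 15)
  29÷3 = 9 each, +1 to first 2
Round 5: Ashgrove=34 Briarlake=28 Juniper=30 → close Ashgrove (overflow 23)
  34÷2 = 17 each, +1 to first 0
Round 6: Briarlake=45 Juniper=47 → close Juniper (overflow 40)
  47÷1 = 47 each, +1 to first 0

Closure order: Cedarfen, Elkhorn, Hollowpine, Ironridge, Ashgrove, Juniper
Last habitat: Briarlake with 92 animals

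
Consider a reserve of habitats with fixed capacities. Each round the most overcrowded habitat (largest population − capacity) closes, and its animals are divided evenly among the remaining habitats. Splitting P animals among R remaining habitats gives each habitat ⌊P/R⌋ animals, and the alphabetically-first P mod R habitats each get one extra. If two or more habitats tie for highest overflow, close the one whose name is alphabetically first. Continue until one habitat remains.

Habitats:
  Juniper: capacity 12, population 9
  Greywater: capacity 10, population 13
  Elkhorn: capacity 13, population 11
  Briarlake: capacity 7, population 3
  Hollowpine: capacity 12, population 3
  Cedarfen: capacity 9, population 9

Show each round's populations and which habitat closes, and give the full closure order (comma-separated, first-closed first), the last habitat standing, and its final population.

Closure order: Greywater, Cedarfen, Elkhorn, Briarlake, Juniper
Last habitat: Hollowpine with 48 animals

Round 1: Briarlake=3 Cedarfen=9 Elkhorn=11 Greywater=13 Hollowpine=3 Juniper=9 → close Greywater (overflow 3)
  13÷5 = 2 each, +1 to first 3
Round 2: Briarlake=6 Cedarfen=12 Elkhorn=14 Hollowpine=5 Juniper=11 → close Cedarfen (overflow 3)
  12÷4 = 3 each, +1 to first 0
Round 3: Briarlake=9 Elkhorn=17 Hollowpine=8 Juniper=14 → close Elkhorn (overflow 4)
  17÷3 = 5 each, +1 to first 2
Round 4: Briarlake=15 Hollowpine=14 Juniper=19 → close Briarlake (overflow 8)
  15÷2 = 7 each, +1 to first 1
Round 5: Hollowpine=22 Juniper=26 → close Juniper (overflow 14)
  26÷1 = 26 each, +1 to first 0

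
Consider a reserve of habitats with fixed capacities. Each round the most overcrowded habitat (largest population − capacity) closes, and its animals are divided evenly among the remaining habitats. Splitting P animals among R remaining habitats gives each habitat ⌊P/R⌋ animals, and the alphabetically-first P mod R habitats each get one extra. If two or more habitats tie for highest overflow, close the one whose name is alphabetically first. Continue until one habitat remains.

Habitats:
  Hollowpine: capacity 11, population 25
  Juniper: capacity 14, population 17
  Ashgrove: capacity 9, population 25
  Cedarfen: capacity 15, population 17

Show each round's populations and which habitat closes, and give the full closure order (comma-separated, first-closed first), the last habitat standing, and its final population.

Round 1: Ashgrove=25 Cedarfen=17 Hollowpine=25 Juniper=17 → close Ashgrove (overflow 16)
  25÷3 = 8 each, +1 to first 1
Round 2: Cedarfen=26 Hollowpine=33 Juniper=25 → close Hollowpine (overflow 22)
  33÷2 = 16 each, +1 to first 1
Round 3: Cedarfen=43 Juniper=41 → close Cedarfen (overflow 28)
  43÷1 = 43 each, +1 to first 0

Closure order: Ashgrove, Hollowpine, Cedarfen
Last habitat: Juniper with 84 animals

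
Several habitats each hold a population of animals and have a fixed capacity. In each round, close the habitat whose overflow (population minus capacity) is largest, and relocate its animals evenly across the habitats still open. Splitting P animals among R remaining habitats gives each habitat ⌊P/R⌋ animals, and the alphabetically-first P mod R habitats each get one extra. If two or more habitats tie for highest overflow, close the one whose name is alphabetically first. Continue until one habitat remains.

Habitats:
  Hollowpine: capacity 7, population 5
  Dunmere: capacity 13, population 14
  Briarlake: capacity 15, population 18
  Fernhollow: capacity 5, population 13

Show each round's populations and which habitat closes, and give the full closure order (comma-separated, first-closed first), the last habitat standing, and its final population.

Round 1: Briarlake=18 Dunmere=14 Fernhollow=13 Hollowpine=5 → close Fernhollow (overflow 8)
  13÷3 = 4 each, +1 to first 1
Round 2: Briarlake=23 Dunmere=18 Hollowpine=9 → close Briarlake (overflow 8)
  23÷2 = 11 each, +1 to first 1
Round 3: Dunmere=30 Hollowpine=20 → close Dunmere (overflow 17)
  30÷1 = 30 each, +1 to first 0

Closure order: Fernhollow, Briarlake, Dunmere
Last habitat: Hollowpine with 50 animals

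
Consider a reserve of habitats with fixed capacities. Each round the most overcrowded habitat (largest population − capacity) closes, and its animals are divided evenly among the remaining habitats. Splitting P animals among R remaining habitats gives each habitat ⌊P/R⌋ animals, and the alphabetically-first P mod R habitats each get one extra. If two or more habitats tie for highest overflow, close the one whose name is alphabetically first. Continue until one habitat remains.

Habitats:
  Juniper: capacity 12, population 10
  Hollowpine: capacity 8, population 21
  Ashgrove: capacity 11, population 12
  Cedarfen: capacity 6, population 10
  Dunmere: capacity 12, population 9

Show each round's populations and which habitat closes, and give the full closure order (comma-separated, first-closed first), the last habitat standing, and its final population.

Round 1: Ashgrove=12 Cedarfen=10 Dunmere=9 Hollowpine=21 Juniper=10 → close Hollowpine (overflow 13)
  21÷4 = 5 each, +1 to first 1
Round 2: Ashgrove=18 Cedarfen=15 Dunmere=14 Juniper=15 → close Cedarfen (overflow 9)
  15÷3 = 5 each, +1 to first 0
Round 3: Ashgrove=23 Dunmere=19 Juniper=20 → close Ashgrove (overflow 12)
  23÷2 = 11 each, +1 to first 1
Round 4: Dunmere=31 Juniper=31 → close Dunmere (overflow 19)
  31÷1 = 31 each, +1 to first 0

Closure order: Hollowpine, Cedarfen, Ashgrove, Dunmere
Last habitat: Juniper with 62 animals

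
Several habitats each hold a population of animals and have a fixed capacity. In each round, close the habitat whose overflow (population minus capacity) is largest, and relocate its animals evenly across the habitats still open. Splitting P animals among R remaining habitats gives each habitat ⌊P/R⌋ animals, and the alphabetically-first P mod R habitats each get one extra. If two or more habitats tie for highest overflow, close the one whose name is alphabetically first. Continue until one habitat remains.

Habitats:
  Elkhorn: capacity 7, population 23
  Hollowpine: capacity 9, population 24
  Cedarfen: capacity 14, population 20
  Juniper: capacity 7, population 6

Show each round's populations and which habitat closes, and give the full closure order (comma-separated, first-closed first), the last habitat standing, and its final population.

Closure order: Elkhorn, Hollowpine, Cedarfen
Last habitat: Juniper with 73 animals

Round 1: Cedarfen=20 Elkhorn=23 Hollowpine=24 Juniper=6 → close Elkhorn (overflow 16)
  23÷3 = 7 each, +1 to first 2
Round 2: Cedarfen=28 Hollowpine=32 Juniper=13 → close Hollowpine (overflow 23)
  32÷2 = 16 each, +1 to first 0
Round 3: Cedarfen=44 Juniper=29 → close Cedarfen (overflow 30)
  44÷1 = 44 each, +1 to first 0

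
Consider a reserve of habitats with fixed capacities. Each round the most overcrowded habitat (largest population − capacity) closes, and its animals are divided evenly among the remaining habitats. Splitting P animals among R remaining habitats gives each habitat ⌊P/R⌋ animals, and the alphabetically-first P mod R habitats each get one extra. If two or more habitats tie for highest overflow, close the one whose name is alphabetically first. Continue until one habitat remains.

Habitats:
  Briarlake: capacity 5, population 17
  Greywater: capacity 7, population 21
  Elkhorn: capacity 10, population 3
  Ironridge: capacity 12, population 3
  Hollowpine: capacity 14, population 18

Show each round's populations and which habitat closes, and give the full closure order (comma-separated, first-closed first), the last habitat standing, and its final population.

Round 1: Briarlake=17 Elkhorn=3 Greywater=21 Hollowpine=18 Ironridge=3 → close Greywater (overflow 14)
  21÷4 = 5 each, +1 to first 1
Round 2: Briarlake=23 Elkhorn=8 Hollowpine=23 Ironridge=8 → close Briarlake (overflow 18)
  23÷3 = 7 each, +1 to first 2
Round 3: Elkhorn=16 Hollowpine=31 Ironridge=15 → close Hollowpine (overflow 17)
  31÷2 = 15 each, +1 to first 1
Round 4: Elkhorn=32 Ironridge=30 → close Elkhorn (overflow 22)
  32÷1 = 32 each, +1 to first 0

Closure order: Greywater, Briarlake, Hollowpine, Elkhorn
Last habitat: Ironridge with 62 animals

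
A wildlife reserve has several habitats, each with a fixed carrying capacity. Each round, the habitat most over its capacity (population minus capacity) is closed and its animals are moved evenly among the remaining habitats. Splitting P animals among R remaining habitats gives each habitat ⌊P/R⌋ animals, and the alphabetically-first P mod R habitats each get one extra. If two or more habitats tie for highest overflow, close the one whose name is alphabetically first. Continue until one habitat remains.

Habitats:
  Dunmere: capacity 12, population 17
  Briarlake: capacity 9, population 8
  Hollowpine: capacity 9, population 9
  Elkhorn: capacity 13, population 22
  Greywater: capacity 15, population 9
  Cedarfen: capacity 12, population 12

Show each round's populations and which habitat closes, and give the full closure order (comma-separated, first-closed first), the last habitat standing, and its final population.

Closure order: Elkhorn, Dunmere, Briarlake, Cedarfen, Hollowpine
Last habitat: Greywater with 77 animals

Round 1: Briarlake=8 Cedarfen=12 Dunmere=17 Elkhorn=22 Greywater=9 Hollowpine=9 → close Elkhorn (overflow 9)
  22÷5 = 4 each, +1 to first 2
Round 2: Briarlake=13 Cedarfen=17 Dunmere=21 Greywater=13 Hollowpine=13 → close Dunmere (overflow 9)
  21÷4 = 5 each, +1 to first 1
Round 3: Briarlake=19 Cedarfen=22 Greywater=18 Hollowpine=18 → close Briarlake (overflow 10)
  19÷3 = 6 each, +1 to first 1
Round 4: Cedarfen=29 Greywater=24 Hollowpine=24 → close Cedarfen (overflow 17)
  29÷2 = 14 each, +1 to first 1
Round 5: Greywater=39 Hollowpine=38 → close Hollowpine (overflow 29)
  38÷1 = 38 each, +1 to first 0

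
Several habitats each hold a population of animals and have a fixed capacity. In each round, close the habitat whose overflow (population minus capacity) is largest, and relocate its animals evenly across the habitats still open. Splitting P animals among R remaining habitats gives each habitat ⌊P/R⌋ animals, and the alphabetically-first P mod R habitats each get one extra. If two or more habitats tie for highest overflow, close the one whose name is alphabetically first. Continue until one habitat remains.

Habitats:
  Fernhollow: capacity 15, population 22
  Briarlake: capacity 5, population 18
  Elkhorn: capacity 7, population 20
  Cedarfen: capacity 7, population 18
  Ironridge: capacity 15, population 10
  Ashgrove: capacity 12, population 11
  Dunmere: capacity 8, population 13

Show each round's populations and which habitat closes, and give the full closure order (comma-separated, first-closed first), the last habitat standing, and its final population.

Round 1: Ashgrove=11 Briarlake=18 Cedarfen=18 Dunmere=13 Elkhorn=20 Fernhollow=22 Ironridge=10 → close Briarlake (overflow 13)
  18÷6 = 3 each, +1 to first 0
Round 2: Ashgrove=14 Cedarfen=21 Dunmere=16 Elkhorn=23 Fernhollow=25 Ironridge=13 → close Elkhorn (overflow 16)
  23÷5 = 4 each, +1 to first 3
Round 3: Ashgrove=19 Cedarfen=26 Dunmere=21 Fernhollow=29 Ironridge=17 → close Cedarfen (overflow 19)
  26÷4 = 6 each, +1 to first 2
Round 4: Ashgrove=26 Dunmere=28 Fernhollow=35 Ironridge=23 → close Dunmere (overflow 20)
  28÷3 = 9 each, +1 to first 1
Round 5: Ashgrove=36 Fernhollow=44 Ironridge=32 → close Fernhollow (overflow 29)
  44÷2 = 22 each, +1 to first 0
Round 6: Ashgrove=58 Ironridge=54 → close Ashgrove (overflow 46)
  58÷1 = 58 each, +1 to first 0

Closure order: Briarlake, Elkhorn, Cedarfen, Dunmere, Fernhollow, Ashgrove
Last habitat: Ironridge with 112 animals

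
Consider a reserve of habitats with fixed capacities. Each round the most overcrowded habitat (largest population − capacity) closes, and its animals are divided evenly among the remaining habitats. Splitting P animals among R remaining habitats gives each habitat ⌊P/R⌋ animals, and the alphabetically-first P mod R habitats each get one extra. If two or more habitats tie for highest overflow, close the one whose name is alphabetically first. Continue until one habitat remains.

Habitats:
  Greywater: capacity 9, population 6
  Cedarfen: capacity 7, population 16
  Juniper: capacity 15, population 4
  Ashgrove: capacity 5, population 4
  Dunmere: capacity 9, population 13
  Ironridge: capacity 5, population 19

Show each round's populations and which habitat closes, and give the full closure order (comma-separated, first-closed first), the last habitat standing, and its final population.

Closure order: Ironridge, Cedarfen, Dunmere, Ashgrove, Greywater
Last habitat: Juniper with 62 animals

Round 1: Ashgrove=4 Cedarfen=16 Dunmere=13 Greywater=6 Ironridge=19 Juniper=4 → close Ironridge (overflow 14)
  19÷5 = 3 each, +1 to first 4
Round 2: Ashgrove=8 Cedarfen=20 Dunmere=17 Greywater=10 Juniper=7 → close Cedarfen (overflow 13)
  20÷4 = 5 each, +1 to first 0
Round 3: Ashgrove=13 Dunmere=22 Greywater=15 Juniper=12 → close Dunmere (overflow 13)
  22÷3 = 7 each, +1 to first 1
Round 4: Ashgrove=21 Greywater=22 Juniper=19 → close Ashgrove (overflow 16)
  21÷2 = 10 each, +1 to first 1
Round 5: Greywater=33 Juniper=29 → close Greywater (overflow 24)
  33÷1 = 33 each, +1 to first 0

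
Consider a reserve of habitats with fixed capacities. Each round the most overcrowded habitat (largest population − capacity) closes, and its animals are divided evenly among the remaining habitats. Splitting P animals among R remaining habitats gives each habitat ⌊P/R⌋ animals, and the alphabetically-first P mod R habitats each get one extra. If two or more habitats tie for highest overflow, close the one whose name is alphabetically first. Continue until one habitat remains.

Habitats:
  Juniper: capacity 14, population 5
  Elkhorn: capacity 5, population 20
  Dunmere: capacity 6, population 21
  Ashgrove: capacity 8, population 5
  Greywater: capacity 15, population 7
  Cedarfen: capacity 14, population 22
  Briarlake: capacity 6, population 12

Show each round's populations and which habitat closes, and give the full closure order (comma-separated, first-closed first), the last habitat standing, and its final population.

Closure order: Dunmere, Elkhorn, Cedarfen, Briarlake, Ashgrove, Greywater
Last habitat: Juniper with 92 animals

Round 1: Ashgrove=5 Briarlake=12 Cedarfen=22 Dunmere=21 Elkhorn=20 Greywater=7 Juniper=5 → close Dunmere (overflow 15)
  21÷6 = 3 each, +1 to first 3
Round 2: Ashgrove=9 Briarlake=16 Cedarfen=26 Elkhorn=23 Greywater=10 Juniper=8 → close Elkhorn (overflow 18)
  23÷5 = 4 each, +1 to first 3
Round 3: Ashgrove=14 Briarlake=21 Cedarfen=31 Greywater=14 Juniper=12 → close Cedarfen (overflow 17)
  31÷4 = 7 each, +1 to first 3
Round 4: Ashgrove=22 Briarlake=29 Greywater=22 Juniper=19 → close Briarlake (overflow 23)
  29÷3 = 9 each, +1 to first 2
Round 5: Ashgrove=32 Greywater=32 Juniper=28 → close Ashgrove (overflow 24)
  32÷2 = 16 each, +1 to first 0
Round 6: Greywater=48 Juniper=44 → close Greywater (overflow 33)
  48÷1 = 48 each, +1 to first 0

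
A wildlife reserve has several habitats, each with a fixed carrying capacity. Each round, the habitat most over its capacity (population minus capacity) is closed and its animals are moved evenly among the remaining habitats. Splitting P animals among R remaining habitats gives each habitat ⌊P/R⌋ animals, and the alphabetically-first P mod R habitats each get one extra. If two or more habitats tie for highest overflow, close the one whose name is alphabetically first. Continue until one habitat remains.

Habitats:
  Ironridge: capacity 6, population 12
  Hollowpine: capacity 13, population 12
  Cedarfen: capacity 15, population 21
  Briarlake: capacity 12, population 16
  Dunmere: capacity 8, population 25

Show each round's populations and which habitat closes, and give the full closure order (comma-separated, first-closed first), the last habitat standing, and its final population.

Round 1: Briarlake=16 Cedarfen=21 Dunmere=25 Hollowpine=12 Ironridge=12 → close Dunmere (overflow 17)
  25÷4 = 6 each, +1 to first 1
Round 2: Briarlake=23 Cedarfen=27 Hollowpine=18 Ironridge=18 → close Cedarfen (overflow 12)
  27÷3 = 9 each, +1 to first 0
Round 3: Briarlake=32 Hollowpine=27 Ironridge=27 → close Ironridge (overflow 21)
  27÷2 = 13 each, +1 to first 1
Round 4: Briarlake=46 Hollowpine=40 → close Briarlake (overflow 34)
  46÷1 = 46 each, +1 to first 0

Closure order: Dunmere, Cedarfen, Ironridge, Briarlake
Last habitat: Hollowpine with 86 animals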